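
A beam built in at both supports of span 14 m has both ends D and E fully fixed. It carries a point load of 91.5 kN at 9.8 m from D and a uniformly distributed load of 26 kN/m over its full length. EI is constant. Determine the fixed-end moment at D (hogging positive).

Release both end moments; the primary structure is a simply-supported span DE with redundants M_D and M_E.
End rotations of the released simple span under the applied load (×1/EI):
  at D: point load 91.5 at a = 9.8: Pab(L + b)/(6LEI) = 816/EI
  at E: point load 91.5 at a = 9.8: Pab(L + a)/(6LEI) = 1067/EI
  at D: UDL 26: wL³/(24EI) = 2973/EI
  at E: UDL 26: wL³/(24EI) = 2973/EI
  θ_D0 = 3789/EI,  θ_E0 = 4040/EI
Flexibility coefficients: a unit moment at one end gives L/(3EI) there and L/(6EI) at the far end, so f₁₁ = f₂₂ = 4.667/EI and f₁₂ = f₂₁ = 2.333/EI.
Compatibility — zero rotation at each built-in end:
  4.667 M_D + 2.333 M_E = 3789
  2.333 M_D + 4.667 M_E = 4040
Solving the pair gives M_D = 505.4 kN·m and M_E = 613 kN·m (hogging).

M_D = 505.4 kN·m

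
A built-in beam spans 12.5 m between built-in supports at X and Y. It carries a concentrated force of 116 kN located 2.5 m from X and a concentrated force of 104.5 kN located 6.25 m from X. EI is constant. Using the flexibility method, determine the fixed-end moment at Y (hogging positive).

M_Y = 209.7 kN·m

Take the two fixed-end moments M_X, M_Y as redundants; the released structure is the simple span XY.
On the primary (simply-supported) span, the end slopes from the loading are:
  at X: point load 116 at a = 2.5: Pab(L + b)/(6LEI) = 870/EI
  at Y: point load 116 at a = 2.5: Pab(L + a)/(6LEI) = 580/EI
  at X: point load 104.5 at a = 6.25: Pab(L + b)/(6LEI) = 1021/EI
  at Y: point load 104.5 at a = 6.25: Pab(L + a)/(6LEI) = 1021/EI
  θ_X0 = 1891/EI,  θ_Y0 = 1601/EI
Flexibility coefficients: a unit moment at one end gives L/(3EI) there and L/(6EI) at the far end, so f₁₁ = f₂₂ = 4.167/EI and f₁₂ = f₂₁ = 2.083/EI.
Compatibility — zero rotation at each built-in end:
  4.167 M_X + 2.083 M_Y = 1891
  2.083 M_X + 4.167 M_Y = 1601
Solving the pair gives M_X = 348.9 kN·m and M_Y = 209.7 kN·m (hogging).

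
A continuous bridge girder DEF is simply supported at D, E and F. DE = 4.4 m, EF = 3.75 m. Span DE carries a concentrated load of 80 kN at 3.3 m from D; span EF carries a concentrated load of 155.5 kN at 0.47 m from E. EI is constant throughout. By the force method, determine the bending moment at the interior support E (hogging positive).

Take M_E as the redundant. Released structure: two simple spans DE and EF with a hinge at E.
Discontinuity in slope at E on the released structure — sum the simple-span end rotations:
  span DE: point load 80 at a = 3.3: Pab(L + a)/(6LEI) = 84.7/EI
  span EF: point load 155.5 at a = 0.47: Pab(L + b)/(6LEI) = 74.9/EI
  relative rotation θ_0 = (84.7 + 74.9)/EI = 159.6/EI
A unit hogging moment at E produces rotation L₁/(3EI) + L₂/(3EI) = 2.717/EI.
Slope continuity at E: θ_0 = M_E·2.717/EI, so M_E = 159.6/2.717 = 58.75 kN·m (hogging).

M_E = 58.75 kN·m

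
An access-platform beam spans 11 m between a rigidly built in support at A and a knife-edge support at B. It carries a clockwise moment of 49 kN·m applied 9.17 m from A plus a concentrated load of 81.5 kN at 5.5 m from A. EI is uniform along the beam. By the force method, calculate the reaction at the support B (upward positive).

R_B = 31.97 kN

Remove the prop at B; the released (primary) structure is a cantilever built in at A.
Primary-structure tip deflection at B by superposition:
  clockwise couple 49 at a = 9.17: M₀a(2L − a)/(2EI) = 2882/EI
  point load 81.5 at a = 5.5: Pa²(3L − a)/(6EI) = 11300/EI
  δ_0 = 14182/EI
Tip deflection under a unit load at B: L³/(3EI) = 443.7/EI.
Compatibility at B: δ_0 − R_B·δ_{BB} = 0, so R_B = 14182/443.7 = 31.97 kN.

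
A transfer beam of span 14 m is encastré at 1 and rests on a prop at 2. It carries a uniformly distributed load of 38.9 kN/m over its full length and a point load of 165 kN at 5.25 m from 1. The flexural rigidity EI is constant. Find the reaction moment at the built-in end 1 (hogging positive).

M_1 = 1393 kN·m

Remove the prop at 2; the released (primary) structure is a cantilever built in at 1.
Free-end deflection of the primary structure under the applied loading (downward +):
  UDL 38.9: wL⁴/(8EI) = 186798/EI
  point load 165 at a = 5.25: Pa²(3L − a)/(6EI) = 27855/EI
  δ_0 = 214653/EI
Tip deflection under a unit load at 2: L³/(3EI) = 914.7/EI.
Compatibility at 2: δ_0 − R_2·δ_{22} = 0, so R_2 = 214653/914.7 = 234.7 kN.
Moment equilibrium about 1: M_1 = Σ(load moments about 1) − R_2·L = 4678 − 234.7×14 = 1393 kN·m.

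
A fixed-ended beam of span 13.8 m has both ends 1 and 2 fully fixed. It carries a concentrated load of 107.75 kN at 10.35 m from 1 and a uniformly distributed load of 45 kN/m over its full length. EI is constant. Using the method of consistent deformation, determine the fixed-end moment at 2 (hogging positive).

M_2 = 923.3 kN·m

Take the two fixed-end moments M_1, M_2 as redundants; the released structure is the simple span 12.
End rotations of the released simple span under the applied load (×1/EI):
  at 1: point load 107.75 at a = 10.35: Pab(L + b)/(6LEI) = 801.6/EI
  at 2: point load 107.75 at a = 10.35: Pab(L + a)/(6LEI) = 1122/EI
  at 1: UDL 45: wL³/(24EI) = 4928/EI
  at 2: UDL 45: wL³/(24EI) = 4928/EI
  θ_10 = 5729/EI,  θ_20 = 6050/EI
Flexibility coefficients: a unit moment at one end gives L/(3EI) there and L/(6EI) at the far end, so f₁₁ = f₂₂ = 4.6/EI and f₁₂ = f₂₁ = 2.3/EI.
Compatibility — zero rotation at each built-in end:
  4.6 M_1 + 2.3 M_2 = 5729
  2.3 M_1 + 4.6 M_2 = 6050
Solving the pair gives M_1 = 783.9 kN·m and M_2 = 923.3 kN·m (hogging).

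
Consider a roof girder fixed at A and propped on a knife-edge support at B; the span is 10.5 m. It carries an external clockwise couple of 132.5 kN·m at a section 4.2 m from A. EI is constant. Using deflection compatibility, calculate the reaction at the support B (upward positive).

R_B = 12.11 kN

Release the roller at B. Primary structure: cantilever fixed at A.
Downward deflection at the released point B due to the loads:
  clockwise couple 132.5 at a = 4.2: M₀a(2L − a)/(2EI) = 4675/EI
Flexibility coefficient — unit upward force at B: δ_{BB} = L³/(3EI) = 385.9/EI.
The prop prevents deflection at B: R_B = δ_0/δ_{BB} = 4675/385.9 = 12.11 kN.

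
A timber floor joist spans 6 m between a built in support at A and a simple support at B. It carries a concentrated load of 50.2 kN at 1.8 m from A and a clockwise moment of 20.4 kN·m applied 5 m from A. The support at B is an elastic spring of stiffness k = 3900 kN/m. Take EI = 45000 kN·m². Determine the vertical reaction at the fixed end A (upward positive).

Release the roller at B. Primary structure: cantilever fixed at A.
Deflection at B on the released cantilever, summing each load's contribution:
  point load 50.2 at a = 1.8: Pa²(3L − a)/(6EI) = 439.1/EI
  clockwise couple 20.4 at a = 5: M₀a(2L − a)/(2EI) = 357/EI
  δ_0 = 796.1/EI
Tip deflection under a unit load at B: L³/(3EI) = 72/EI.
With EI = 45000 kN·m²: δ_0 = 0.017692 m and δ_{BB} = 0.0016 m/kN.
Compatibility — the spring shortens by R_B/k under the reaction it provides: δ_0 − R_B·δ_{BB} = R_B/k. With 1/k = 0.000256 m/kN, R_B = δ_0 / (δ_{BB} + 1/k) = 0.017692 / (0.0016 + 0.000256) = 9.53 kN.
Vertical equilibrium: R_A = ΣP − R_B = 50.2 − 9.53 = 40.67 kN.

R_A = 40.67 kN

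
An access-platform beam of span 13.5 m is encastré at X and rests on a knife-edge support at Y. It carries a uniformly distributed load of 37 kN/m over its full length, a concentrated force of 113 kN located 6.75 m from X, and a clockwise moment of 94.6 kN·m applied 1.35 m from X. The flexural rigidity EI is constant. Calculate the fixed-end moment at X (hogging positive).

M_X = 1197 kN·m

Remove the prop at Y; the released (primary) structure is a cantilever built in at X.
Downward deflection at the released point Y due to the loads:
  UDL 37: wL⁴/(8EI) = 153620/EI
  point load 113 at a = 6.75: Pa²(3L − a)/(6EI) = 28961/EI
  clockwise couple 94.6 at a = 1.35: M₀a(2L − a)/(2EI) = 1638/EI
  δ_0 = 184218/EI
Flexibility coefficient — unit upward force at Y: δ_{YY} = L³/(3EI) = 820.1/EI.
Compatibility at Y: δ_0 − R_Y·δ_{YY} = 0, so R_Y = 184218/820.1 = 224.6 kN.
Moment equilibrium about X: M_X = Σ(load moments about X) − R_Y·L = 4229 − 224.6×13.5 = 1197 kN·m.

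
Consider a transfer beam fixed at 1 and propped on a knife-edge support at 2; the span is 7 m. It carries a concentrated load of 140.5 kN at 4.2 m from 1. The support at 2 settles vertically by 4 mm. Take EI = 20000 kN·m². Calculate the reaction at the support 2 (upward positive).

R_2 = 60 kN

Remove the prop at 2; the released (primary) structure is a cantilever built in at 1.
Deflection at 2 on the released cantilever, summing each load's contribution:
  point load 140.5 at a = 4.2: Pa²(3L − a)/(6EI) = 6940/EI
Flexibility coefficient — unit upward force at 2: δ_{22} = L³/(3EI) = 114.3/EI.
With EI = 20000 kN·m²: δ_0 = 0.34698 m and δ_{22} = 0.005717 m/kN.
Compatibility — the beam at 2 must follow the support down by 0.004 m: δ_0 − R_2·δ_{22} = 0.004, so R_2 = (0.34698 − 0.004)/0.005717 = 60 kN.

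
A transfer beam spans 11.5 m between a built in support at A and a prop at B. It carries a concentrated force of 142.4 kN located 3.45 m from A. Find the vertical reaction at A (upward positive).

Take the reaction at B as the redundant and release it; the primary structure is a cantilever fixed at A.
Deflection at B on the released cantilever, summing each load's contribution:
  point load 142.4 at a = 3.45: Pa²(3L − a)/(6EI) = 8771/EI
Flexibility coefficient — unit upward force at B: δ_{BB} = L³/(3EI) = 507/EI.
The prop prevents deflection at B: R_B = δ_0/δ_{BB} = 8771/507 = 17.3 kN.
Vertical equilibrium: R_A = ΣP − R_B = 142.4 − 17.3 = 125.1 kN.

R_A = 125.1 kN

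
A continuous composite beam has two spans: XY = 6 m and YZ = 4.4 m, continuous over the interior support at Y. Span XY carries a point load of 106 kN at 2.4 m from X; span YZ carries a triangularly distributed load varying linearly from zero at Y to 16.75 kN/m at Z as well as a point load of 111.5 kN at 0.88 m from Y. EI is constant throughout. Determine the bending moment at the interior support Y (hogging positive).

Take M_Y as the redundant. Released structure: two simple spans XY and YZ with a hinge at Y.
Discontinuity in slope at Y on the released structure — sum the simple-span end rotations:
  span XY: point load 106 at a = 2.4: Pab(L + a)/(6LEI) = 213.7/EI
  span YZ: triangular load, peak 16.75: 7w₀L³/(360EI) = 27.74/EI
  span YZ: point load 111.5 at a = 0.88: Pab(L + b)/(6LEI) = 103.6/EI
  relative rotation θ_0 = (213.7 + 131.4)/EI = 345.1/EI
A unit hogging moment at Y produces rotation L₁/(3EI) + L₂/(3EI) = 3.467/EI.
Compatibility: M_Y·(L₁+L₂)/(3EI) = θ_0, giving M_Y = 99.54 kN·m (hogging).

M_Y = 99.54 kN·m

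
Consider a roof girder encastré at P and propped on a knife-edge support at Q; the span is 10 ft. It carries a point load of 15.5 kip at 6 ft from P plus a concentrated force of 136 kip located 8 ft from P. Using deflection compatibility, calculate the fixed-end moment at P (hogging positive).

Take the reaction at Q as the redundant and release it; the primary structure is a cantilever fixed at P.
Free-end deflection of the primary structure under the applied loading (downward +):
  point load 15.5 at a = 6: Pa²(3L − a)/(6EI) = 2232/EI
  point load 136 at a = 8: Pa²(3L − a)/(6EI) = 31915/EI
  δ_0 = 34147/EI
Flexibility coefficient — unit upward force at Q: δ_{QQ} = L³/(3EI) = 333.3/EI.
Compatibility at Q: δ_0 − R_Q·δ_{QQ} = 0, so R_Q = 34147/333.3 = 102.4 kip.
Moment equilibrium about P: M_P = Σ(load moments about P) − R_Q·L = 1181 − 102.4×10 = 156.6 kip·ft.

M_P = 156.6 kip·ft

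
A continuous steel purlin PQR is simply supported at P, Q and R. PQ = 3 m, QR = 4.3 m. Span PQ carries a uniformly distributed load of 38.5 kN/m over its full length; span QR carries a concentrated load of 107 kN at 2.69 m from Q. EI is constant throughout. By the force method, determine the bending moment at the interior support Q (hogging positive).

M_Q = 61.42 kN·m

Insert a hinge at Q; M_Q is the redundant, and each span becomes simply supported.
Rotations at Q on the released spans (each span's end-slope, ×1/EI):
  span PQ: UDL 38.5: wL³/(24EI) = 43.31/EI
  span QR: point load 107 at a = 2.69: Pab(L + b)/(6LEI) = 106.2/EI
  relative rotation θ_0 = (43.31 + 106.2)/EI = 149.5/EI
A unit hogging moment at Q produces rotation L₁/(3EI) + L₂/(3EI) = 2.433/EI.
Slope continuity at Q: θ_0 = M_Q·2.433/EI, so M_Q = 149.5/2.433 = 61.42 kN·m (hogging).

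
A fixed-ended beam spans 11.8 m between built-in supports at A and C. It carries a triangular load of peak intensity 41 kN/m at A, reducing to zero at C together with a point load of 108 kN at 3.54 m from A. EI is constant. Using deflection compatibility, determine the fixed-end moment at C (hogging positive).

M_C = 270.6 kN·m

Release both end moments; the primary structure is a simply-supported span AC with redundants M_A and M_C.
On the primary (simply-supported) span, the end slopes from the loading are:
  at A: triangular load, peak 41: w₀L³/(45EI) = 1497/EI
  at C: triangular load, peak 41: 7w₀L³/(360EI) = 1310/EI
  at A: point load 108 at a = 3.54: Pab(L + b)/(6LEI) = 894.8/EI
  at C: point load 108 at a = 3.54: Pab(L + a)/(6LEI) = 684.2/EI
  θ_A0 = 2392/EI,  θ_C0 = 1994/EI
Flexibility coefficients: a unit moment at one end gives L/(3EI) there and L/(6EI) at the far end, so f₁₁ = f₂₂ = 3.933/EI and f₁₂ = f₂₁ = 1.967/EI.
Compatibility — zero rotation at each built-in end:
  3.933 M_A + 1.967 M_C = 2392
  1.967 M_A + 3.933 M_C = 1994
Solving the pair gives M_A = 472.8 kN·m and M_C = 270.6 kN·m (hogging).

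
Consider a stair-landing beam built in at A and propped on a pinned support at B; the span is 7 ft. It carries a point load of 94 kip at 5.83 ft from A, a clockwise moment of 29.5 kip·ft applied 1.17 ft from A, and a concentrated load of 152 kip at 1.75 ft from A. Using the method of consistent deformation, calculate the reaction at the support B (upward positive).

Remove the prop at B; the released (primary) structure is a cantilever built in at A.
Primary-structure tip deflection at B by superposition:
  point load 94 at a = 5.83: Pa²(3L − a)/(6EI) = 8078/EI
  clockwise couple 29.5 at a = 1.17: M₀a(2L − a)/(2EI) = 221.4/EI
  point load 152 at a = 1.75: Pa²(3L − a)/(6EI) = 1493/EI
  δ_0 = 9793/EI
Tip deflection under a unit load at B: L³/(3EI) = 114.3/EI.
Compatibility at B: δ_0 − R_B·δ_{BB} = 0, so R_B = 9793/114.3 = 85.65 kip.

R_B = 85.65 kip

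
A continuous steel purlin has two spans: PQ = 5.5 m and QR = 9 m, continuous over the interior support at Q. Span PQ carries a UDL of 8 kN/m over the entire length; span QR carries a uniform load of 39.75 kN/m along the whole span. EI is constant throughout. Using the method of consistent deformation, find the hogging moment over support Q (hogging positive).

M_Q = 261.3 kN·m

Insert a hinge at Q; M_Q is the redundant, and each span becomes simply supported.
End slopes at the hinge Q, treating each span as simply supported:
  span PQ: UDL 8: wL³/(24EI) = 55.46/EI
  span QR: UDL 39.75: wL³/(24EI) = 1207/EI
  relative rotation θ_0 = (55.46 + 1207)/EI = 1263/EI
A unit hogging moment at Q produces rotation L₁/(3EI) + L₂/(3EI) = 4.833/EI.
Compatibility: M_Q·(L₁+L₂)/(3EI) = θ_0, giving M_Q = 261.3 kN·m (hogging).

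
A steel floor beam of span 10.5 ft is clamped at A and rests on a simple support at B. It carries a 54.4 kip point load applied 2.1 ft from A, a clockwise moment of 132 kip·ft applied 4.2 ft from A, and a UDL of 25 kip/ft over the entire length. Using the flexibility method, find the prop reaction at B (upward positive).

R_B = 113.6 kip

Release the roller at B. Primary structure: cantilever fixed at A.
Free-end deflection of the primary structure under the applied loading (downward +):
  point load 54.4 at a = 2.1: Pa²(3L − a)/(6EI) = 1176/EI
  clockwise couple 132 at a = 4.2: M₀a(2L − a)/(2EI) = 4657/EI
  UDL 25: wL⁴/(8EI) = 37985/EI
  δ_0 = 43817/EI
Flexibility coefficient — unit upward force at B: δ_{BB} = L³/(3EI) = 385.9/EI.
Compatibility at B: δ_0 − R_B·δ_{BB} = 0, so R_B = 43817/385.9 = 113.6 kip.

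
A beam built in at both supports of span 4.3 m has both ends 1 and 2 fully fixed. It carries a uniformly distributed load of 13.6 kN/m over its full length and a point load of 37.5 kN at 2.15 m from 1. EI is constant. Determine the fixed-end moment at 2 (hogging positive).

Release both end moments; the primary structure is a simply-supported span 12 with redundants M_1 and M_2.
On the primary (simply-supported) span, the end slopes from the loading are:
  at 1: UDL 13.6: wL³/(24EI) = 45.05/EI
  at 2: UDL 13.6: wL³/(24EI) = 45.05/EI
  at 1: point load 37.5 at a = 2.15: Pab(L + b)/(6LEI) = 43.34/EI
  at 2: point load 37.5 at a = 2.15: Pab(L + a)/(6LEI) = 43.34/EI
  θ_10 = 88.39/EI,  θ_20 = 88.39/EI
Flexibility coefficients: a unit moment at one end gives L/(3EI) there and L/(6EI) at the far end, so f₁₁ = f₂₂ = 1.433/EI and f₁₂ = f₂₁ = 0.7167/EI.
Compatibility — zero rotation at each built-in end:
  1.433 M_1 + 0.7167 M_2 = 88.39
  0.7167 M_1 + 1.433 M_2 = 88.39
Solving the pair gives M_1 = 41.11 kN·m and M_2 = 41.11 kN·m (hogging).

M_2 = 41.11 kN·m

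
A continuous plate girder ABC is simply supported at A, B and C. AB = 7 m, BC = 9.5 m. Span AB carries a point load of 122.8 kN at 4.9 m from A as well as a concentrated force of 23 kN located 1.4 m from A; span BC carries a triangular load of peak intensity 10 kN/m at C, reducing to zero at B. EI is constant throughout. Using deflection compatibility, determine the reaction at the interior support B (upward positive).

R_B = 131.7 kN

Insert a hinge at B; M_B is the redundant, and each span becomes simply supported.
Rotations at B on the released spans (each span's end-slope, ×1/EI):
  span AB: point load 122.8 at a = 4.9: Pab(L + a)/(6LEI) = 358/EI
  span AB: point load 23 at a = 1.4: Pab(L + a)/(6LEI) = 36.06/EI
  span BC: triangular load, peak 10: 7w₀L³/(360EI) = 166.7/EI
  relative rotation θ_0 = (394.1 + 166.7)/EI = 560.8/EI
A unit hogging moment at B produces rotation L₁/(3EI) + L₂/(3EI) = 5.5/EI.
Slope continuity at B: θ_0 = M_B·5.5/EI, so M_B = 560.8/5.5 = 102 kN·m (hogging).
Span AB, ΣM about A with M_B applied at B: R_B^{AB}·7 = 633.9 + 102, so R_B^{AB} = 105.1 kN and R_A = 145.8 − 105.1 = 40.67 kN.
Span BC, ΣM about C: R_B^{BC}·9.5 = 150.4 + 102, so R_B^{BC} = 26.57 kN and R_C = 47.5 − 26.57 = 20.93 kN.
R_B = 105.1 + 26.57 = 131.7 kN.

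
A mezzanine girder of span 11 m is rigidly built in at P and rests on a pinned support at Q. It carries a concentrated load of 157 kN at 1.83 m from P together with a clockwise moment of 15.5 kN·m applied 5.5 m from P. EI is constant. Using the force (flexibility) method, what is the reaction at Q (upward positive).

Remove the prop at Q; the released (primary) structure is a cantilever built in at P.
Free-end deflection of the primary structure under the applied loading (downward +):
  point load 157 at a = 1.83: Pa²(3L − a)/(6EI) = 2731/EI
  clockwise couple 15.5 at a = 5.5: M₀a(2L − a)/(2EI) = 703.3/EI
  δ_0 = 3435/EI
Flexibility coefficient — unit upward force at Q: δ_{QQ} = L³/(3EI) = 443.7/EI.
The prop prevents deflection at Q: R_Q = δ_0/δ_{QQ} = 3435/443.7 = 7.742 kN.

R_Q = 7.742 kN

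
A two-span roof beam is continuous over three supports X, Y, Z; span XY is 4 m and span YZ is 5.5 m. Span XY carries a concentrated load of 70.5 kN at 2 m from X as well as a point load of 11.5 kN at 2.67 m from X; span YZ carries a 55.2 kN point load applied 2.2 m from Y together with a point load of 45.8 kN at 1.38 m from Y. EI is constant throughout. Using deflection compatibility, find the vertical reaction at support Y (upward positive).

R_Y = 146.4 kN

Release continuity at Y by inserting a hinge; the redundant is the internal moment M_Y. The primary structure is two simply-supported spans XY and YZ.
Rotations at Y on the released spans (each span's end-slope, ×1/EI):
  span XY: point load 70.5 at a = 2: Pab(L + a)/(6LEI) = 70.5/EI
  span XY: point load 11.5 at a = 2.67: Pab(L + a)/(6LEI) = 11.35/EI
  span YZ: point load 55.2 at a = 2.2: Pab(L + b)/(6LEI) = 106.9/EI
  span YZ: point load 45.8 at a = 1.38: Pab(L + b)/(6LEI) = 75.91/EI
  relative rotation θ_0 = (81.85 + 182.8)/EI = 264.6/EI
A unit hogging moment at Y produces rotation L₁/(3EI) + L₂/(3EI) = 3.167/EI.
Slope continuity at Y: θ_0 = M_Y·3.167/EI, so M_Y = 264.6/3.167 = 83.57 kN·m (hogging).
Span XY, ΣM about X with M_Y applied at Y: R_Y^{XY}·4 = 171.7 + 83.57, so R_Y^{XY} = 63.82 kN and R_X = 82 − 63.82 = 18.18 kN.
Span YZ, ΣM about Z: R_Y^{YZ}·5.5 = 370.9 + 83.57, so R_Y^{YZ} = 82.62 kN and R_Z = 101 − 82.62 = 18.38 kN.
R_Y = 63.82 + 82.62 = 146.4 kN.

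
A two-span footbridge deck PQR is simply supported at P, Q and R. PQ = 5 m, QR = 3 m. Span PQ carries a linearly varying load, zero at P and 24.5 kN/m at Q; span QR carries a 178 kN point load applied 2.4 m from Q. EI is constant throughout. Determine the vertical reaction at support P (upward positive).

Release continuity at Q by inserting a hinge; the redundant is the internal moment M_Q. The primary structure is two simply-supported spans PQ and QR.
Rotations at Q on the released spans (each span's end-slope, ×1/EI):
  span PQ: triangular load, peak 24.5: w₀L³/(45EI) = 68.06/EI
  span QR: point load 178 at a = 2.4: Pab(L + b)/(6LEI) = 51.26/EI
  relative rotation θ_0 = (68.06 + 51.26)/EI = 119.3/EI
A unit hogging moment at Q produces rotation L₁/(3EI) + L₂/(3EI) = 2.667/EI.
Compatibility: M_Q·(L₁+L₂)/(3EI) = θ_0, giving M_Q = 44.74 kN·m (hogging).
Span PQ, ΣM about P with M_Q applied at Q: R_Q^{PQ}·5 = 204.2 + 44.74, so R_Q^{PQ} = 49.78 kN and R_P = 61.25 − 49.78 = 11.47 kN.

R_P = 11.47 kN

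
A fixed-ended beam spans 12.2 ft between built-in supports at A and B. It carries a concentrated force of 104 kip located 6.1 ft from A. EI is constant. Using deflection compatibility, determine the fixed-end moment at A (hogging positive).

M_A = 158.6 kip·ft

Take the two fixed-end moments M_A, M_B as redundants; the released structure is the simple span AB.
Simple-span end rotations at A and B under the given loads:
  at A: point load 104 at a = 6.1: Pab(L + b)/(6LEI) = 967.5/EI
  at B: point load 104 at a = 6.1: Pab(L + a)/(6LEI) = 967.5/EI
  θ_A0 = 967.5/EI,  θ_B0 = 967.5/EI
Flexibility coefficients: a unit moment at one end gives L/(3EI) there and L/(6EI) at the far end, so f₁₁ = f₂₂ = 4.067/EI and f₁₂ = f₂₁ = 2.033/EI.
Compatibility — zero rotation at each built-in end:
  4.067 M_A + 2.033 M_B = 967.5
  2.033 M_A + 4.067 M_B = 967.5
Solving the pair gives M_A = 158.6 kip·ft and M_B = 158.6 kip·ft (hogging).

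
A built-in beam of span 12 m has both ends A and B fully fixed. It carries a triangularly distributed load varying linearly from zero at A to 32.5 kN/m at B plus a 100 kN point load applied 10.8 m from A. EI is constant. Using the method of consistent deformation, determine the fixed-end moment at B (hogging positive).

Release both end moments; the primary structure is a simply-supported span AB with redundants M_A and M_B.
End rotations of the released simple span under the applied load (×1/EI):
  at A: triangular load, peak 32.5: 7w₀L³/(360EI) = 1092/EI
  at B: triangular load, peak 32.5: w₀L³/(45EI) = 1248/EI
  at A: point load 100 at a = 10.8: Pab(L + b)/(6LEI) = 237.6/EI
  at B: point load 100 at a = 10.8: Pab(L + a)/(6LEI) = 410.4/EI
  θ_A0 = 1330/EI,  θ_B0 = 1658/EI
Flexibility coefficients: a unit moment at one end gives L/(3EI) there and L/(6EI) at the far end, so f₁₁ = f₂₂ = 4/EI and f₁₂ = f₂₁ = 2/EI.
Compatibility — zero rotation at each built-in end:
  4 M_A + 2 M_B = 1330
  2 M_A + 4 M_B = 1658
Solving the pair gives M_A = 166.8 kN·m and M_B = 331.2 kN·m (hogging).

M_B = 331.2 kN·m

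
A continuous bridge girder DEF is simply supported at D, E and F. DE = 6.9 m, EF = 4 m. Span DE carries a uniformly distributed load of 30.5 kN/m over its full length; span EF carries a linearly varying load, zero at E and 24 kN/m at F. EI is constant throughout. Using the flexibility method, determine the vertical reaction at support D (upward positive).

R_D = 87.38 kN

Insert a hinge at E; M_E is the redundant, and each span becomes simply supported.
Discontinuity in slope at E on the released structure — sum the simple-span end rotations:
  span DE: UDL 30.5: wL³/(24EI) = 417.5/EI
  span EF: triangular load, peak 24: 7w₀L³/(360EI) = 29.87/EI
  relative rotation θ_0 = (417.5 + 29.87)/EI = 447.3/EI
A unit hogging moment at E produces rotation L₁/(3EI) + L₂/(3EI) = 3.633/EI.
Slope continuity at E: θ_0 = M_E·3.633/EI, so M_E = 447.3/3.633 = 123.1 kN·m (hogging).
Span DE, ΣM about D with M_E applied at E: R_E^{DE}·6.9 = 726.1 + 123.1, so R_E^{DE} = 123.1 kN and R_D = 210.4 − 123.1 = 87.38 kN.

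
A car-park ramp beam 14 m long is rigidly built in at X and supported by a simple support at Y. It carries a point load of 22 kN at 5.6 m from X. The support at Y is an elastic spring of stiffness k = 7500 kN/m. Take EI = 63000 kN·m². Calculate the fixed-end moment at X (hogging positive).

M_X = 59.72 kN·m

Release the roller at Y. Primary structure: cantilever fixed at X.
Primary-structure tip deflection at Y by superposition:
  point load 22 at a = 5.6: Pa²(3L − a)/(6EI) = 4186/EI
Tip deflection under a unit load at Y: L³/(3EI) = 914.7/EI.
With EI = 63000 kN·m²: δ_0 = 0.066437 m and δ_{YY} = 0.014519 m/kN.
Compatibility — the spring shortens by R_Y/k under the reaction it provides: δ_0 − R_Y·δ_{YY} = R_Y/k. With 1/k = 0.000133 m/kN, R_Y = δ_0 / (δ_{YY} + 1/k) = 0.066437 / (0.014519 + 0.000133) = 4.534 kN.
Moment equilibrium about X: M_X = Σ(load moments about X) − R_Y·L = 123.2 − 4.534×14 = 59.72 kN·m.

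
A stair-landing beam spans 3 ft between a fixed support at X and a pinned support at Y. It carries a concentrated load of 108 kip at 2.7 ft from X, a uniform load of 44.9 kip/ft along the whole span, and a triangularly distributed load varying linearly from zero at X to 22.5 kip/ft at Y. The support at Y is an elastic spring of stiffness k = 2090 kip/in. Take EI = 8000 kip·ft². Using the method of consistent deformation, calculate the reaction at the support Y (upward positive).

Release the roller at Y. Primary structure: cantilever fixed at X.
Downward deflection at the released point Y due to the loads:
  point load 108 at a = 2.7: Pa²(3L − a)/(6EI) = 826.7/EI
  UDL 44.9: wL⁴/(8EI) = 454.6/EI
  triangular load, peak 22.5 at the free end: 11w₀L⁴/(120EI) = 167.1/EI
  δ_0 = 1448/EI
Flexibility coefficient — unit upward force at Y: δ_{YY} = L³/(3EI) = 9/EI.
With EI = 8000 kip·ft²: δ_0 = 0.18105 ft and δ_{YY} = 0.001125 ft/kip.
Compatibility — the spring shortens by R_Y/k under the reaction it provides: δ_0 − R_Y·δ_{YY} = R_Y/k. With 1/k = 1/(2090×12) ft/kip = 0.00004 ft/kip, R_Y = δ_0 / (δ_{YY} + 1/k) = 0.18105 / (0.001125 + 0.00004) = 155.4 kip.

R_Y = 155.4 kip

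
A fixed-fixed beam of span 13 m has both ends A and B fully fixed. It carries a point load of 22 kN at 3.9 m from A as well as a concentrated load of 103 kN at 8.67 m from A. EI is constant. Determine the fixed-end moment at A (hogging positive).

M_A = 141.1 kN·m

Release both end moments; the primary structure is a simply-supported span AB with redundants M_A and M_B.
End rotations of the released simple span under the applied load (×1/EI):
  at A: point load 22 at a = 3.9: Pab(L + b)/(6LEI) = 221.2/EI
  at B: point load 22 at a = 3.9: Pab(L + a)/(6LEI) = 169.2/EI
  at A: point load 103 at a = 8.67: Pab(L + b)/(6LEI) = 859.1/EI
  at B: point load 103 at a = 8.67: Pab(L + a)/(6LEI) = 1074/EI
  θ_A0 = 1080/EI,  θ_B0 = 1243/EI
Flexibility coefficients: a unit moment at one end gives L/(3EI) there and L/(6EI) at the far end, so f₁₁ = f₂₂ = 4.333/EI and f₁₂ = f₂₁ = 2.167/EI.
Compatibility — zero rotation at each built-in end:
  4.333 M_A + 2.167 M_B = 1080
  2.167 M_A + 4.333 M_B = 1243
Solving the pair gives M_A = 141.1 kN·m and M_B = 216.4 kN·m (hogging).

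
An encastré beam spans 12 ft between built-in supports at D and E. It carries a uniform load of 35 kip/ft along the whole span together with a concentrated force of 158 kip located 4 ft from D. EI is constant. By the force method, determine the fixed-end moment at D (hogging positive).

Release both end moments; the primary structure is a simply-supported span DE with redundants M_D and M_E.
End rotations of the released simple span under the applied load (×1/EI):
  at D: UDL 35: wL³/(24EI) = 2520/EI
  at E: UDL 35: wL³/(24EI) = 2520/EI
  at D: point load 158 at a = 4: Pab(L + b)/(6LEI) = 1404/EI
  at E: point load 158 at a = 4: Pab(L + a)/(6LEI) = 1124/EI
  θ_D0 = 3924/EI,  θ_E0 = 3644/EI
Flexibility coefficients: a unit moment at one end gives L/(3EI) there and L/(6EI) at the far end, so f₁₁ = f₂₂ = 4/EI and f₁₂ = f₂₁ = 2/EI.
Compatibility — zero rotation at each built-in end:
  4 M_D + 2 M_E = 3924
  2 M_D + 4 M_E = 3644
Solving the pair gives M_D = 700.9 kip·ft and M_E = 560.4 kip·ft (hogging).

M_D = 700.9 kip·ft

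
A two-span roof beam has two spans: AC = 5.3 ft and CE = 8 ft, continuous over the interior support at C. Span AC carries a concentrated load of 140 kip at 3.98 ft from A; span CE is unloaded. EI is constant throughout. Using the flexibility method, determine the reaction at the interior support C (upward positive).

R_C = 120.3 kip

Release continuity at C by inserting a hinge; the redundant is the internal moment M_C. The primary structure is two simply-supported spans AC and CE.
Discontinuity in slope at C on the released structure — sum the simple-span end rotations:
  span AC: point load 140 at a = 3.98: Pab(L + a)/(6LEI) = 214.6/EI
  relative rotation θ_0 = (214.6 + 0)/EI = 214.6/EI
A unit hogging moment at C produces rotation L₁/(3EI) + L₂/(3EI) = 4.433/EI.
Compatibility: M_C·(L₁+L₂)/(3EI) = θ_0, giving M_C = 48.41 kip·ft (hogging).
Span AC, ΣM about A with M_C applied at C: R_C^{AC}·5.3 = 557.2 + 48.41, so R_C^{AC} = 114.3 kip and R_A = 140 − 114.3 = 25.73 kip.
Span CE, ΣM about E: R_C^{CE}·8 = 0 + 48.41, so R_C^{CE} = 6.052 kip and R_E = 0 − 6.052 = -6.052 kip.
R_C = 114.3 + 6.052 = 120.3 kip.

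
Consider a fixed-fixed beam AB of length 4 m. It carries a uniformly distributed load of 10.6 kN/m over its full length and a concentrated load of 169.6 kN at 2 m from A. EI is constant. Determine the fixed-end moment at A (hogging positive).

Take the two fixed-end moments M_A, M_B as redundants; the released structure is the simple span AB.
On the primary (simply-supported) span, the end slopes from the loading are:
  at A: UDL 10.6: wL³/(24EI) = 28.27/EI
  at B: UDL 10.6: wL³/(24EI) = 28.27/EI
  at A: point load 169.6 at a = 2: Pab(L + b)/(6LEI) = 169.6/EI
  at B: point load 169.6 at a = 2: Pab(L + a)/(6LEI) = 169.6/EI
  θ_A0 = 197.9/EI,  θ_B0 = 197.9/EI
Flexibility coefficients: a unit moment at one end gives L/(3EI) there and L/(6EI) at the far end, so f₁₁ = f₂₂ = 1.333/EI and f₁₂ = f₂₁ = 0.6667/EI.
Compatibility — zero rotation at each built-in end:
  1.333 M_A + 0.6667 M_B = 197.9
  0.6667 M_A + 1.333 M_B = 197.9
Solving the pair gives M_A = 98.93 kN·m and M_B = 98.93 kN·m (hogging).

M_A = 98.93 kN·m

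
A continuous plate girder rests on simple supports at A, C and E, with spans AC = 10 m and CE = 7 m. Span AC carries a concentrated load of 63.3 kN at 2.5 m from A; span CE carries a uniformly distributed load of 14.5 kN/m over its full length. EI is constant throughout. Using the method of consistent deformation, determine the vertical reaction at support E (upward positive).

R_E = 39.29 kN

Insert a hinge at C; M_C is the redundant, and each span becomes simply supported.
Discontinuity in slope at C on the released structure — sum the simple-span end rotations:
  span AC: point load 63.3 at a = 2.5: Pab(L + a)/(6LEI) = 247.3/EI
  span CE: UDL 14.5: wL³/(24EI) = 207.2/EI
  relative rotation θ_0 = (247.3 + 207.2)/EI = 454.5/EI
A unit hogging moment at C produces rotation L₁/(3EI) + L₂/(3EI) = 5.667/EI.
Compatibility: M_C·(L₁+L₂)/(3EI) = θ_0, giving M_C = 80.2 kN·m (hogging).
Span CE, ΣM about E: R_C^{CE}·7 = 355.2 + 80.2, so R_C^{CE} = 62.21 kN and R_E = 101.5 − 62.21 = 39.29 kN.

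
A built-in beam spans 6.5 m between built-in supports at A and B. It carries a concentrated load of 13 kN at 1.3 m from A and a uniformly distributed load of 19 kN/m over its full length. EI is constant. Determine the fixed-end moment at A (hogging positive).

Release both end moments; the primary structure is a simply-supported span AB with redundants M_A and M_B.
Simple-span end rotations at A and B under the given loads:
  at A: point load 13 at a = 1.3: Pab(L + b)/(6LEI) = 26.36/EI
  at B: point load 13 at a = 1.3: Pab(L + a)/(6LEI) = 17.58/EI
  at A: UDL 19: wL³/(24EI) = 217.4/EI
  at B: UDL 19: wL³/(24EI) = 217.4/EI
  θ_A0 = 243.8/EI,  θ_B0 = 235/EI
Flexibility coefficients: a unit moment at one end gives L/(3EI) there and L/(6EI) at the far end, so f₁₁ = f₂₂ = 2.167/EI and f₁₂ = f₂₁ = 1.083/EI.
Compatibility — zero rotation at each built-in end:
  2.167 M_A + 1.083 M_B = 243.8
  1.083 M_A + 2.167 M_B = 235
Solving the pair gives M_A = 77.71 kN·m and M_B = 69.6 kN·m (hogging).

M_A = 77.71 kN·m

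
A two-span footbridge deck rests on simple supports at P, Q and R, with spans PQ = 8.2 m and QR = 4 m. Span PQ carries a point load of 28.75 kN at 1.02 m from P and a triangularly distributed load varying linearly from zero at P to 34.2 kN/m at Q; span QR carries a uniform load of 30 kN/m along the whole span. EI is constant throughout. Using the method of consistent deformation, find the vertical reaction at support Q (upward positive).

Release continuity at Q by inserting a hinge; the redundant is the internal moment M_Q. The primary structure is two simply-supported spans PQ and QR.
Rotations at Q on the released spans (each span's end-slope, ×1/EI):
  span PQ: point load 28.75 at a = 1.02: Pab(L + a)/(6LEI) = 39.46/EI
  span PQ: triangular load, peak 34.2: w₀L³/(45EI) = 419/EI
  span QR: UDL 30: wL³/(24EI) = 80/EI
  relative rotation θ_0 = (458.5 + 80)/EI = 538.5/EI
A unit hogging moment at Q produces rotation L₁/(3EI) + L₂/(3EI) = 4.067/EI.
Compatibility: M_Q·(L₁+L₂)/(3EI) = θ_0, giving M_Q = 132.4 kN·m (hogging).
Span PQ, ΣM about P with M_Q applied at Q: R_Q^{PQ}·8.2 = 795.9 + 132.4, so R_Q^{PQ} = 113.2 kN and R_P = 169 − 113.2 = 55.77 kN.
Span QR, ΣM about R: R_Q^{QR}·4 = 240 + 132.4, so R_Q^{QR} = 93.1 kN and R_R = 120 − 93.1 = 26.9 kN.
R_Q = 113.2 + 93.1 = 206.3 kN.

R_Q = 206.3 kN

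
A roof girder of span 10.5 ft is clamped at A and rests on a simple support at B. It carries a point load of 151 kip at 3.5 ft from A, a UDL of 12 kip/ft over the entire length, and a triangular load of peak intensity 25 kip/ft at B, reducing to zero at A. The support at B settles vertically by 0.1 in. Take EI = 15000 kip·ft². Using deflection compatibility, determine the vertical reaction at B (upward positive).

Release the roller at B. Primary structure: cantilever fixed at A.
Free-end deflection of the primary structure under the applied loading (downward +):
  point load 151 at a = 3.5: Pa²(3L − a)/(6EI) = 8632/EI
  UDL 12: wL⁴/(8EI) = 18233/EI
  triangular load, peak 25 at the free end: 11w₀L⁴/(120EI) = 27855/EI
  δ_0 = 54720/EI
Flexibility coefficient — unit upward force at B: δ_{BB} = L³/(3EI) = 385.9/EI.
With EI = 15000 kip·ft²: δ_0 = 3.648 ft and δ_{BB} = 0.025725 ft/kip.
Compatibility — the beam at B must follow the support down by 0.008333 ft: δ_0 − R_B·δ_{BB} = 0.008333, so R_B = (3.648 − 0.008333)/0.025725 = 141.5 kip.

R_B = 141.5 kip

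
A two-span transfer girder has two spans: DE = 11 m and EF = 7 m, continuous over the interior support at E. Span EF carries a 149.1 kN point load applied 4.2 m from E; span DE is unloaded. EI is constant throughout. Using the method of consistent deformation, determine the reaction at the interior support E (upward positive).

Insert a hinge at E; M_E is the redundant, and each span becomes simply supported.
Rotations at E on the released spans (each span's end-slope, ×1/EI):
  span EF: point load 149.1 at a = 4.2: Pab(L + b)/(6LEI) = 409.1/EI
  relative rotation θ_0 = (0 + 409.1)/EI = 409.1/EI
A unit hogging moment at E produces rotation L₁/(3EI) + L₂/(3EI) = 6/EI.
Compatibility: M_E·(L₁+L₂)/(3EI) = θ_0, giving M_E = 68.19 kN·m (hogging).
Span DE, ΣM about D with M_E applied at E: R_E^{DE}·11 = 0 + 68.19, so R_E^{DE} = 6.199 kN and R_D = 0 − 6.199 = -6.199 kN.
Span EF, ΣM about F: R_E^{EF}·7 = 417.5 + 68.19, so R_E^{EF} = 69.38 kN and R_F = 149.1 − 69.38 = 79.72 kN.
R_E = 6.199 + 69.38 = 75.58 kN.

R_E = 75.58 kN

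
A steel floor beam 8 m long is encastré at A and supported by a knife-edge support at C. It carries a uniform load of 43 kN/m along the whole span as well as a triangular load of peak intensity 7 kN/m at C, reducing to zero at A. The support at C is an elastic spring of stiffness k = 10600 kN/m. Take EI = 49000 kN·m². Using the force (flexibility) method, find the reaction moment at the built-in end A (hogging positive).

Remove the prop at C; the released (primary) structure is a cantilever built in at A.
Deflection at C on the released cantilever, summing each load's contribution:
  UDL 43: wL⁴/(8EI) = 22016/EI
  triangular load, peak 7 at the free end: 11w₀L⁴/(120EI) = 2628/EI
  δ_0 = 24644/EI
Flexibility coefficient — unit upward force at C: δ_{CC} = L³/(3EI) = 170.7/EI.
With EI = 49000 kN·m²: δ_0 = 0.50294 m and δ_{CC} = 0.003483 m/kN.
Compatibility — the spring shortens by R_C/k under the reaction it provides: δ_0 − R_C·δ_{CC} = R_C/k. With 1/k = 0.000094 m/kN, R_C = δ_0 / (δ_{CC} + 1/k) = 0.50294 / (0.003483 + 0.000094) = 140.6 kN.
Moment equilibrium about A: M_A = Σ(load moments about A) − R_C·L = 1525 − 140.6×8 = 400.6 kN·m.

M_A = 400.6 kN·m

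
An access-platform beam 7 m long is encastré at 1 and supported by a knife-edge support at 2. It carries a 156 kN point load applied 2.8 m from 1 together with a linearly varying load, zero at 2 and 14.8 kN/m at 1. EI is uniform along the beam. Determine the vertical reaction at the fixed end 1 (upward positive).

R_1 = 165 kN

Remove the prop at 2; the released (primary) structure is a cantilever built in at 1.
Downward deflection at the released point 2 due to the loads:
  point load 156 at a = 2.8: Pa²(3L − a)/(6EI) = 3710/EI
  triangular load, peak 14.8 at the fixed end: w₀L⁴/(30EI) = 1184/EI
  δ_0 = 4894/EI
Flexibility coefficient — unit upward force at 2: δ_{22} = L³/(3EI) = 114.3/EI.
Compatibility at 2: δ_0 − R_2·δ_{22} = 0, so R_2 = 4894/114.3 = 42.81 kN.
Vertical equilibrium: R_1 = ΣP − R_2 = 207.8 − 42.81 = 165 kN.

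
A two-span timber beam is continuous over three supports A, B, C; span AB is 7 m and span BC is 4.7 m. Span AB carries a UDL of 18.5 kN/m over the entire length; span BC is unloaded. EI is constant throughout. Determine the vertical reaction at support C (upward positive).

Insert a hinge at B; M_B is the redundant, and each span becomes simply supported.
Rotations at B on the released spans (each span's end-slope, ×1/EI):
  span AB: UDL 18.5: wL³/(24EI) = 264.4/EI
  relative rotation θ_0 = (264.4 + 0)/EI = 264.4/EI
A unit hogging moment at B produces rotation L₁/(3EI) + L₂/(3EI) = 3.9/EI.
Compatibility: M_B·(L₁+L₂)/(3EI) = θ_0, giving M_B = 67.79 kN·m (hogging).
Span BC, ΣM about C: R_B^{BC}·4.7 = 0 + 67.79, so R_B^{BC} = 14.42 kN and R_C = 0 − 14.42 = -14.42 kN.

R_C = -14.42 kN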